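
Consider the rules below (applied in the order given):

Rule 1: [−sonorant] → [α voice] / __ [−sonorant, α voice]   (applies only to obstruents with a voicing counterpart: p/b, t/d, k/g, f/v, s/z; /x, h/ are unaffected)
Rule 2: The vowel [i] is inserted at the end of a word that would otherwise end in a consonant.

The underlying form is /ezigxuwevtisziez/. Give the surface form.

ezikxuweftizziezi

Rule 1 (regressive voicing assimilation): /g/ precedes the voiceless obstruent /x/, so it devoices to [k] by assimilation. /v/ precedes the voiceless obstruent /t/, so it devoices to [f] by assimilation. /s/ precedes the voiced obstruent /z/, so it voices to [z] by assimilation. /ezigxuwevtisziez/ → ezikxuweftizziez.
Rule 2 (final i-epenthesis): the form ends in the consonant /z/, so [i] is inserted word-finally. /ezikxuweftizziez/ → ezikxuweftizziezi.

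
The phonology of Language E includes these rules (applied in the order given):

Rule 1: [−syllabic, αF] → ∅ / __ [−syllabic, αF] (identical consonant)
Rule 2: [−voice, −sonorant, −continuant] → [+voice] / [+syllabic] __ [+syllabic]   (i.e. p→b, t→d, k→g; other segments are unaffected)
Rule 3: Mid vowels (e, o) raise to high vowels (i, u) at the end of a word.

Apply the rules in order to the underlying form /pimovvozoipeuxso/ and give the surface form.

pimovozoibeuxsu

Rule 1 (degemination): /vv/ is a geminate; the first /v/ deletes. /pimovvozoipeuxso/ → pimovozoipeuxso.
Rule 2 (intervocalic voicing): /p/ is a voiceless stop between vowels /i/ and /e/, so it voices to [b]. /pimovozoipeuxso/ → pimovozoibeuxso.
Rule 3 (final vowel raising): /o/ is a mid vowel in word-final position, so it raises to [u]. /pimovozoibeuxso/ → pimovozoibeuxsu.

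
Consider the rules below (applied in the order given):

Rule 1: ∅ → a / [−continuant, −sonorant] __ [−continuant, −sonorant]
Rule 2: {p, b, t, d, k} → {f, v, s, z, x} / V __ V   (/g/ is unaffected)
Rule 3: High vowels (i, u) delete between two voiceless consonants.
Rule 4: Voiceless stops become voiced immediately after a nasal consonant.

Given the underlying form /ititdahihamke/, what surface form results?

issazahhamge

Rule 1 (stop-cluster a-epenthesis): /t/ and /d/ form a stop–stop cluster, so [a] is inserted between them. /ititdahihamke/ → ititadahihamke.
Rule 2 (intervocalic spirantization): /t/ is a stop between vowels /i/ and /i/, so it spirantizes to the fricative [s]. /t/ is a stop between vowels /i/ and /a/, so it spirantizes to the fricative [s]. /d/ is a stop between vowels /a/ and /a/, so it spirantizes to the fricative [z]. /ititadahihamke/ → isisazahihamke.
Rule 3 (high vowel syncope): /i/ is a high vowel flanked by voiceless consonants /s/ and /s/, so it deletes. /i/ is a high vowel flanked by voiceless consonants /h/ and /h/, so it deletes. /isisazahihamke/ → issazahhamke.
Rule 4 (post-nasal voicing): /k/ is a voiceless stop immediately after the nasal /m/, so it voices to [g]. /issazahhamke/ → issazahhamge.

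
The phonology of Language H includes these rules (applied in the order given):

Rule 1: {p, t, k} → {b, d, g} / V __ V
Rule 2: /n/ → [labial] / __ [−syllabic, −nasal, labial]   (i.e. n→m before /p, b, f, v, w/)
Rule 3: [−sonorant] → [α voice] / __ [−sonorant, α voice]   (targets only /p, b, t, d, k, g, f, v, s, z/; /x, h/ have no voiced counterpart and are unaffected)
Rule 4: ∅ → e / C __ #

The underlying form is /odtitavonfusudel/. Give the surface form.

ottidavomfusudele

Rule 1 (intervocalic voicing): /t/ is a voiceless stop between vowels /i/ and /a/, so it voices to [d]. /odtitavonfusudel/ → odtidavonfusudel.
Rule 2 (nasal place assimilation): /n/ precedes the labial consonant /f/, so it assimilates in place to [m]. /odtidavonfusudel/ → odtidavomfusudel.
Rule 3 (regressive voicing assimilation): /d/ precedes the voiceless obstruent /t/, so it devoices to [t] by assimilation. /odtidavomfusudel/ → ottidavomfusudel.
Rule 4 (final e-epenthesis): the form ends in the consonant /l/, so [e] is inserted word-finally. /ottidavomfusudel/ → ottidavomfusudele.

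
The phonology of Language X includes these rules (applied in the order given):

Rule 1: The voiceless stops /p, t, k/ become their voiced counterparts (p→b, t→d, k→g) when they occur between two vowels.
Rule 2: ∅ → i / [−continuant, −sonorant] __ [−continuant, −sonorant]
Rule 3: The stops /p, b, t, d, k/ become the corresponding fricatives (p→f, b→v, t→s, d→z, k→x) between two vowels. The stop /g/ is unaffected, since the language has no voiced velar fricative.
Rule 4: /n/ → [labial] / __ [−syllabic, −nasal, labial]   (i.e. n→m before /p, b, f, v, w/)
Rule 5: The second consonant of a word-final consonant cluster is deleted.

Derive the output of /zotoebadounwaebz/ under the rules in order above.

Rule 1 (intervocalic voicing): /t/ is a voiceless stop between vowels /o/ and /o/, so it voices to [d]. /zotoebadounwaebz/ → zodoebadounwaebz.
Rule 2 (stop-cluster i-epenthesis): no segment meets the environment; /zodoebadounwaebz/ is unchanged.
Rule 3 (intervocalic spirantization): /d/ is a stop between vowels /o/ and /o/, so it spirantizes to the fricative [z]. /b/ is a stop between vowels /e/ and /a/, so it spirantizes to the fricative [v]. /d/ is a stop between vowels /a/ and /o/, so it spirantizes to the fricative [z]. /zodoebadounwaebz/ → zozoevazounwaebz.
Rule 4 (nasal place assimilation): /n/ precedes the labial consonant /w/, so it assimilates in place to [m]. /zozoevazounwaebz/ → zozoevazoumwaebz.
Rule 5 (final cluster simplification): /z/ is the second consonant of a word-final cluster /bz/, so it deletes. /zozoevazoumwaebz/ → zozoevazoumwaeb.

zozoevazoumwaeb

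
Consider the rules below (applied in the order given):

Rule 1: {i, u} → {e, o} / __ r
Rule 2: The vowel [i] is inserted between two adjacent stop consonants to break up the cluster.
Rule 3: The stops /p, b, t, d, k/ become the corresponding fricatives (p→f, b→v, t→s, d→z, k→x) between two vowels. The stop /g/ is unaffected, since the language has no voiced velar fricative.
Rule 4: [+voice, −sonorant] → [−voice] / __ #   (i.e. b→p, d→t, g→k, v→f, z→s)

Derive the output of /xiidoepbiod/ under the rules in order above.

Rule 1 (pre-rhotic lowering): no segment meets the environment; /xiidoepbiod/ is unchanged.
Rule 2 (stop-cluster i-epenthesis): /p/ and /b/ form a stop–stop cluster, so [i] is inserted between them. /xiidoepbiod/ → xiidoepibiod.
Rule 3 (intervocalic spirantization): /d/ is a stop between vowels /i/ and /o/, so it spirantizes to the fricative [z]. /p/ is a stop between vowels /e/ and /i/, so it spirantizes to the fricative [f]. /b/ is a stop between vowels /i/ and /i/, so it spirantizes to the fricative [v]. /xiidoepibiod/ → xiizoefiviod.
Rule 4 (final devoicing): /d/ is a voiced obstruent in word-final position, so it devoices to [t]. /xiizoefiviod/ → xiizoefiviot.

xiizoefiviot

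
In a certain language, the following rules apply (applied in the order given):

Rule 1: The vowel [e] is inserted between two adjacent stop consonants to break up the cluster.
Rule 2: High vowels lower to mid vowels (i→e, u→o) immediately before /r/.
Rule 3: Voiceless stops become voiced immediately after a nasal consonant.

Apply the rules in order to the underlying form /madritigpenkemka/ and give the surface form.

madritigepengemga

Rule 1 (stop-cluster e-epenthesis): /g/ and /p/ form a stop–stop cluster, so [e] is inserted between them. /madritigpenkemka/ → madritigepenkemka.
Rule 2 (pre-rhotic lowering): no segment meets the environment; /madritigepenkemka/ is unchanged.
Rule 3 (post-nasal voicing): /k/ is a voiceless stop immediately after the nasal /n/, so it voices to [g]. /k/ is a voiceless stop immediately after the nasal /m/, so it voices to [g]. /madritigepenkemka/ → madritigepengemga.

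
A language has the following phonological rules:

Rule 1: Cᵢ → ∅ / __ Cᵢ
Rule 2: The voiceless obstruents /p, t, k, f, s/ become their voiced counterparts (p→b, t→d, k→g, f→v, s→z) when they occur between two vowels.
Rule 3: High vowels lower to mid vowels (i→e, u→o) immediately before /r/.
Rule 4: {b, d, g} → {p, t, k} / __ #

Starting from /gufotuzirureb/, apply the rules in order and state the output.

guvoduzerorep

Rule 1 (degemination): no segment meets the environment; /gufotuzirureb/ is unchanged.
Rule 2 (intervocalic voicing): /f/ is a voiceless obstruent between vowels /u/ and /o/, so it voices to [v]. /t/ is a voiceless obstruent between vowels /o/ and /u/, so it voices to [d]. /gufotuzirureb/ → guvoduzirureb.
Rule 3 (pre-rhotic lowering): /i/ is a high vowel immediately before /r/, so it lowers to [e]. /u/ is a high vowel immediately before /r/, so it lowers to [o]. /guvoduzirureb/ → guvoduzeroreb.
Rule 4 (final devoicing): /b/ is a voiced stop in word-final position, so it devoices to [p]. /guvoduzeroreb/ → guvoduzerorep.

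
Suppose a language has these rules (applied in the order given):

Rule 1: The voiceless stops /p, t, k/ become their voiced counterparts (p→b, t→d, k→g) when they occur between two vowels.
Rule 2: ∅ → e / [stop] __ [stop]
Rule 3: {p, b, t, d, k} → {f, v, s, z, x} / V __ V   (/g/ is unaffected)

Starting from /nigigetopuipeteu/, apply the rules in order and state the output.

nigigezovuivezeu

Rule 1 (intervocalic voicing): /t/ is a voiceless stop between vowels /e/ and /o/, so it voices to [d]. /p/ is a voiceless stop between vowels /o/ and /u/, so it voices to [b]. /p/ is a voiceless stop between vowels /i/ and /e/, so it voices to [b]. /t/ is a voiceless stop between vowels /e/ and /e/, so it voices to [d]. /nigigetopuipeteu/ → nigigedobuibedeu.
Rule 2 (stop-cluster e-epenthesis): no segment meets the environment; /nigigedobuibedeu/ is unchanged.
Rule 3 (intervocalic spirantization): /d/ is a stop between vowels /e/ and /o/, so it spirantizes to the fricative [z]. /b/ is a stop between vowels /o/ and /u/, so it spirantizes to the fricative [v]. /b/ is a stop between vowels /i/ and /e/, so it spirantizes to the fricative [v]. /d/ is a stop between vowels /e/ and /e/, so it spirantizes to the fricative [z]. /nigigedobuibedeu/ → nigigezovuivezeu.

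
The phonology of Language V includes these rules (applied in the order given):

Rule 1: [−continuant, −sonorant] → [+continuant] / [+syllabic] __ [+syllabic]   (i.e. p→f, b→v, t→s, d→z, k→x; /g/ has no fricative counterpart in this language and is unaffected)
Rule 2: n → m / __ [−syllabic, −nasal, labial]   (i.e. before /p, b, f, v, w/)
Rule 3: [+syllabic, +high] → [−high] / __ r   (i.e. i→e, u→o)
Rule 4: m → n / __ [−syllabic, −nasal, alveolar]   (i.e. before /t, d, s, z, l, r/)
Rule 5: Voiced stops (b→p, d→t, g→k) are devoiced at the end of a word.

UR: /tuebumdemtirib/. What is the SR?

tuevundenterip

Rule 1 (intervocalic spirantization): /b/ is a stop between vowels /e/ and /u/, so it spirantizes to the fricative [v]. /tuebumdemtirib/ → tuevumdemtirib.
Rule 2 (nasal place assimilation): no segment meets the environment; /tuevumdemtirib/ is unchanged.
Rule 3 (pre-rhotic lowering): /i/ is a high vowel immediately before /r/, so it lowers to [e]. /tuevumdemtirib/ → tuevumdemterib.
Rule 4 (nasal place assimilation): /m/ precedes the alveolar consonant /d/, so it assimilates in place to [n]. /m/ precedes the alveolar consonant /t/, so it assimilates in place to [n]. /tuevumdemterib/ → tuevundenterib.
Rule 5 (final devoicing): /b/ is a voiced stop in word-final position, so it devoices to [p]. /tuevundenterib/ → tuevundenterip.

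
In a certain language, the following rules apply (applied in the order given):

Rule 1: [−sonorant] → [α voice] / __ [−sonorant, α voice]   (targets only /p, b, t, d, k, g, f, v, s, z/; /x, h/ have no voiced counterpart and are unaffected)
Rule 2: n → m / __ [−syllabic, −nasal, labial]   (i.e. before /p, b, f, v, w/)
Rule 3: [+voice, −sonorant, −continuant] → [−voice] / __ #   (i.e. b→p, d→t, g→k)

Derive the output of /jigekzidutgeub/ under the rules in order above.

jigegzidudgeup

Rule 1 (regressive voicing assimilation): /k/ precedes the voiced obstruent /z/, so it voices to [g] by assimilation. /t/ precedes the voiced obstruent /g/, so it voices to [d] by assimilation. /jigekzidutgeub/ → jigegzidudgeub.
Rule 2 (nasal place assimilation): no segment meets the environment; /jigegzidudgeub/ is unchanged.
Rule 3 (final devoicing): /b/ is a voiced stop in word-final position, so it devoices to [p]. /jigegzidudgeub/ → jigegzidudgeup.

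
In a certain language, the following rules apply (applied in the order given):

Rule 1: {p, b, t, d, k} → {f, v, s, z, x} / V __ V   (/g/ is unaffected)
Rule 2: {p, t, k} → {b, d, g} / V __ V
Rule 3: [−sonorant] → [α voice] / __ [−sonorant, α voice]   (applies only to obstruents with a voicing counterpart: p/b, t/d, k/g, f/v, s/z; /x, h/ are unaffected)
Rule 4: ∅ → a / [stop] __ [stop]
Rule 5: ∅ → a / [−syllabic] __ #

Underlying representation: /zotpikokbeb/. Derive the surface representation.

zotapixogabeba

Rule 1 (intervocalic spirantization): /k/ is a stop between vowels /i/ and /o/, so it spirantizes to the fricative [x]. /zotpikokbeb/ → zotpixokbeb.
Rule 2 (intervocalic voicing): no segment meets the environment; /zotpixokbeb/ is unchanged.
Rule 3 (regressive voicing assimilation): /k/ precedes the voiced obstruent /b/, so it voices to [g] by assimilation. /zotpixokbeb/ → zotpixogbeb.
Rule 4 (stop-cluster a-epenthesis): /t/ and /p/ form a stop–stop cluster, so [a] is inserted between them. /g/ and /b/ form a stop–stop cluster, so [a] is inserted between them. /zotpixogbeb/ → zotapixogabeb.
Rule 5 (final a-epenthesis): the form ends in the consonant /b/, so [a] is inserted word-finally. /zotapixogabeb/ → zotapixogabeba.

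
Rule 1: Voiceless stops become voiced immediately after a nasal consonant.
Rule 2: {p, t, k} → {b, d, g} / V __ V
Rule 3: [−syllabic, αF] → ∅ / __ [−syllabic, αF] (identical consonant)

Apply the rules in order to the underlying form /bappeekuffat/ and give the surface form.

bapeegufat

Rule 1 (post-nasal voicing): no segment meets the environment; /bappeekuffat/ is unchanged.
Rule 2 (intervocalic voicing): /k/ is a voiceless stop between vowels /e/ and /u/, so it voices to [g]. /bappeekuffat/ → bappeeguffat.
Rule 3 (degemination): /pp/ is a geminate; the first /p/ deletes. /ff/ is a geminate; the first /f/ deletes. /bappeeguffat/ → bapeegufat.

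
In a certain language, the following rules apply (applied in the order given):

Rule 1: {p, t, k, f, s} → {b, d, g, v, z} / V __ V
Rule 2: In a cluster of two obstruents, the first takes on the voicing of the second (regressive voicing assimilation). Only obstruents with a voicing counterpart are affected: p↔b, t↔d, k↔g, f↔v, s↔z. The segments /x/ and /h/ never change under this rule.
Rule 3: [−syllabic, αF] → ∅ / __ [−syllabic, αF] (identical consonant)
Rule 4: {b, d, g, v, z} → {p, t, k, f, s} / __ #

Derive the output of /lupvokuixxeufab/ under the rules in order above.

Rule 1 (intervocalic voicing): /k/ is a voiceless obstruent between vowels /o/ and /u/, so it voices to [g]. /f/ is a voiceless obstruent between vowels /u/ and /a/, so it voices to [v]. /lupvokuixxeufab/ → lupvoguixxeuvab.
Rule 2 (regressive voicing assimilation): /p/ precedes the voiced obstruent /v/, so it voices to [b] by assimilation. /lupvoguixxeuvab/ → lubvoguixxeuvab.
Rule 3 (degemination): /xx/ is a geminate; the first /x/ deletes. /lubvoguixxeuvab/ → lubvoguixeuvab.
Rule 4 (final devoicing): /b/ is a voiced obstruent in word-final position, so it devoices to [p]. /lubvoguixeuvab/ → lubvoguixeuvap.

lubvoguixeuvap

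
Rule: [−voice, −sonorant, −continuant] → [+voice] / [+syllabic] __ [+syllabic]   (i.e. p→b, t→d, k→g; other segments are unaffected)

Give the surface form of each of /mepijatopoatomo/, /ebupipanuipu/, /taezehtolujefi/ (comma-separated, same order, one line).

mebijadoboadomo, ebubibanuibu, taezehtolujefi

/mepijatopoatomo/: /p/ is a voiceless stop between vowels /e/ and /i/, so it voices to [b]. /t/ is a voiceless stop between vowels /a/ and /o/, so it voices to [d]. /p/ is a voiceless stop between vowels /o/ and /o/, so it voices to [b]. /t/ is a voiceless stop between vowels /a/ and /o/, so it voices to [d]. → [mebijadoboadomo].
/ebupipanuipu/: /p/ is a voiceless stop between vowels /u/ and /i/, so it voices to [b]. /p/ is a voiceless stop between vowels /i/ and /a/, so it voices to [b]. /p/ is a voiceless stop between vowels /i/ and /u/, so it voices to [b]. → [ebubibanuibu].
/taezehtolujefi/: the rule's environment is not met; surfaces unchanged as [taezehtolujefi].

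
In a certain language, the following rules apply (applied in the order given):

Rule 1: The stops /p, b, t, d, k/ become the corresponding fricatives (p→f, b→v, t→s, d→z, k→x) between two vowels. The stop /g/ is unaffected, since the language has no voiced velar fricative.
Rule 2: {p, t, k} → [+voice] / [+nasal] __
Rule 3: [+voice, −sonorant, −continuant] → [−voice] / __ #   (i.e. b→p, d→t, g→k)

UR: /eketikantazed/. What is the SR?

Rule 1 (intervocalic spirantization): /k/ is a stop between vowels /e/ and /e/, so it spirantizes to the fricative [x]. /t/ is a stop between vowels /e/ and /i/, so it spirantizes to the fricative [s]. /k/ is a stop between vowels /i/ and /a/, so it spirantizes to the fricative [x]. /eketikantazed/ → exesixantazed.
Rule 2 (post-nasal voicing): /t/ is a voiceless stop immediately after the nasal /n/, so it voices to [d]. /exesixantazed/ → exesixandazed.
Rule 3 (final devoicing): /d/ is a voiced stop in word-final position, so it devoices to [t]. /exesixandazed/ → exesixandazet.

exesixandazet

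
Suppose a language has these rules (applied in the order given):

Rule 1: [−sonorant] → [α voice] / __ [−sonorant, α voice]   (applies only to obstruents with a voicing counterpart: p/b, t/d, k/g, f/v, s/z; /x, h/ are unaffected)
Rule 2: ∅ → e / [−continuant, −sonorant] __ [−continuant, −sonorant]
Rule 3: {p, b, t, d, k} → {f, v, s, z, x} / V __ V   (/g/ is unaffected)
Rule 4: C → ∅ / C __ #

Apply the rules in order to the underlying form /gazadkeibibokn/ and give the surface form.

gazasexeivivok

Rule 1 (regressive voicing assimilation): /d/ precedes the voiceless obstruent /k/, so it devoices to [t] by assimilation. /gazadkeibibokn/ → gazatkeibibokn.
Rule 2 (stop-cluster e-epenthesis): /t/ and /k/ form a stop–stop cluster, so [e] is inserted between them. /gazatkeibibokn/ → gazatekeibibokn.
Rule 3 (intervocalic spirantization): /t/ is a stop between vowels /a/ and /e/, so it spirantizes to the fricative [s]. /k/ is a stop between vowels /e/ and /e/, so it spirantizes to the fricative [x]. /b/ is a stop between vowels /i/ and /i/, so it spirantizes to the fricative [v]. /b/ is a stop between vowels /i/ and /o/, so it spirantizes to the fricative [v]. /gazatekeibibokn/ → gazasexeivivokn.
Rule 4 (final cluster simplification): /n/ is the second consonant of a word-final cluster /kn/, so it deletes. /gazasexeivivokn/ → gazasexeivivok.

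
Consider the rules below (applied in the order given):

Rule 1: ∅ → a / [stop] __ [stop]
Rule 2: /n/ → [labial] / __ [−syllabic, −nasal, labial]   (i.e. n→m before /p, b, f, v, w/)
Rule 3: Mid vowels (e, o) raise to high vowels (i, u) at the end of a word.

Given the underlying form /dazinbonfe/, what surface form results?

dazimbomfi

Rule 1 (stop-cluster a-epenthesis): no segment meets the environment; /dazinbonfe/ is unchanged.
Rule 2 (nasal place assimilation): /n/ precedes the labial consonant /b/, so it assimilates in place to [m]. /n/ precedes the labial consonant /f/, so it assimilates in place to [m]. /dazinbonfe/ → dazimbomfe.
Rule 3 (final vowel raising): /e/ is a mid vowel in word-final position, so it raises to [i]. /dazimbomfe/ → dazimbomfi.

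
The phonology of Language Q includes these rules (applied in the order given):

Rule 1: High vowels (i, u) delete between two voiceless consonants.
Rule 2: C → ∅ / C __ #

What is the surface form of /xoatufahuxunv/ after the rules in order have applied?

Rule 1 (high vowel syncope): /u/ is a high vowel flanked by voiceless consonants /t/ and /f/, so it deletes. /u/ is a high vowel flanked by voiceless consonants /h/ and /x/, so it deletes. /xoatufahuxunv/ → xoatfahxunv.
Rule 2 (final cluster simplification): /v/ is the second consonant of a word-final cluster /nv/, so it deletes. /xoatfahxunv/ → xoatfahxun.

xoatfahxun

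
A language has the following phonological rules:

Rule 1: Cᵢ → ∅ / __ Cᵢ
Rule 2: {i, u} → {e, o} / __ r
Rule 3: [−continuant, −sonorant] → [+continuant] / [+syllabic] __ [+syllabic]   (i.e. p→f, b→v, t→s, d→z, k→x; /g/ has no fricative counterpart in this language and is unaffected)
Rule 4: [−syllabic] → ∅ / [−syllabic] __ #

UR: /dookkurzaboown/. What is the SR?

dooxorzavoow

Rule 1 (degemination): /kk/ is a geminate; the first /k/ deletes. /dookkurzaboown/ → dookurzaboown.
Rule 2 (pre-rhotic lowering): /u/ is a high vowel immediately before /r/, so it lowers to [o]. /dookurzaboown/ → dookorzaboown.
Rule 3 (intervocalic spirantization): /k/ is a stop between vowels /o/ and /o/, so it spirantizes to the fricative [x]. /b/ is a stop between vowels /a/ and /o/, so it spirantizes to the fricative [v]. /dookorzaboown/ → dooxorzavoown.
Rule 4 (final cluster simplification): /n/ is the second consonant of a word-final cluster /wn/, so it deletes. /dooxorzavoown/ → dooxorzavoow.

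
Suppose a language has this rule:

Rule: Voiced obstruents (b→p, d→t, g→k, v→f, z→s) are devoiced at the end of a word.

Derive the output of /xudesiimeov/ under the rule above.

xudesiimeof

/v/ is a voiced obstruent in word-final position, so it devoices to [f].
The other instance of /d/ does not occur in the required environment and remains unchanged.
Surface form: [xudesiimeof].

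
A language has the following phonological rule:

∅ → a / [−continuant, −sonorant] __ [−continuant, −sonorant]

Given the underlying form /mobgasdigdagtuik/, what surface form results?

mobagasdigadagatuik

/b/ and /g/ form a stop–stop cluster, so [a] is inserted between them.
/g/ and /d/ form a stop–stop cluster, so [a] is inserted between them.
/g/ and /t/ form a stop–stop cluster, so [a] is inserted between them.
Surface form: [mobagasdigadagatuik].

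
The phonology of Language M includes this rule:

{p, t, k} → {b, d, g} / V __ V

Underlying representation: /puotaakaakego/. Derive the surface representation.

Scanning /puotaakaakego/: /p/ at position 1 is not in the conditioning environment; /t/ is a voiceless stop between vowels /o/ and /a/, so it voices to [d]; /k/ is a voiceless stop between vowels /a/ and /a/, so it voices to [g]; /k/ is a voiceless stop between vowels /a/ and /e/, so it voices to [g].
Result: [puodaagaagego].

puodaagaagego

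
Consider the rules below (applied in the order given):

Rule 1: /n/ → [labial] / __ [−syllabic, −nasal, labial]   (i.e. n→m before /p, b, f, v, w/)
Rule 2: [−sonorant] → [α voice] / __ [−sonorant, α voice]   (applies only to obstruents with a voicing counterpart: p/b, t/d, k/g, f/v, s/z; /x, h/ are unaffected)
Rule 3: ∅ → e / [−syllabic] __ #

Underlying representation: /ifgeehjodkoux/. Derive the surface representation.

ivgeehjotkouxe

Rule 1 (nasal place assimilation): no segment meets the environment; /ifgeehjodkoux/ is unchanged.
Rule 2 (regressive voicing assimilation): /f/ precedes the voiced obstruent /g/, so it voices to [v] by assimilation. /d/ precedes the voiceless obstruent /k/, so it devoices to [t] by assimilation. /ifgeehjodkoux/ → ivgeehjotkoux.
Rule 3 (final e-epenthesis): the form ends in the consonant /x/, so [e] is inserted word-finally. /ivgeehjotkoux/ → ivgeehjotkouxe.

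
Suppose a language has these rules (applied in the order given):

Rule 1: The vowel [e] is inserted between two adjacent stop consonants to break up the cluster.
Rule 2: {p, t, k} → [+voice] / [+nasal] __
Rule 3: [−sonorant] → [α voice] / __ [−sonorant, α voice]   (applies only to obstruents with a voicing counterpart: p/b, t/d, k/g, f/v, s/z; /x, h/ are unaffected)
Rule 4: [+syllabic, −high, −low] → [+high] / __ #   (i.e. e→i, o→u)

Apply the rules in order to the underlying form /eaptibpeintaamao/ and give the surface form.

Rule 1 (stop-cluster e-epenthesis): /p/ and /t/ form a stop–stop cluster, so [e] is inserted between them. /b/ and /p/ form a stop–stop cluster, so [e] is inserted between them. /eaptibpeintaamao/ → eapetibepeintaamao.
Rule 2 (post-nasal voicing): /t/ is a voiceless stop immediately after the nasal /n/, so it voices to [d]. /eapetibepeintaamao/ → eapetibepeindaamao.
Rule 3 (regressive voicing assimilation): no segment meets the environment; /eapetibepeindaamao/ is unchanged.
Rule 4 (final vowel raising): /o/ is a mid vowel in word-final position, so it raises to [u]. /eapetibepeindaamao/ → eapetibepeindaamau.

eapetibepeindaamau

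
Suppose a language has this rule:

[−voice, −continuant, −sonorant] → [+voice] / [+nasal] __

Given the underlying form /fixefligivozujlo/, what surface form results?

No segment of /fixefligivozujlo/ meets the structural description of the rule, so the form surfaces unchanged.

fixefligivozujlo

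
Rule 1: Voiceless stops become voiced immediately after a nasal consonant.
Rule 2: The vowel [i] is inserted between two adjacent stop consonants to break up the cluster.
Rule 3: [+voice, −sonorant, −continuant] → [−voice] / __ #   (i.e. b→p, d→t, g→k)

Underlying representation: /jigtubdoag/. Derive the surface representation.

jigitubidoak

Rule 1 (post-nasal voicing): no segment meets the environment; /jigtubdoag/ is unchanged.
Rule 2 (stop-cluster i-epenthesis): /g/ and /t/ form a stop–stop cluster, so [i] is inserted between them. /b/ and /d/ form a stop–stop cluster, so [i] is inserted between them. /jigtubdoag/ → jigitubidoag.
Rule 3 (final devoicing): /g/ is a voiced stop in word-final position, so it devoices to [k]. /jigitubidoag/ → jigitubidoak.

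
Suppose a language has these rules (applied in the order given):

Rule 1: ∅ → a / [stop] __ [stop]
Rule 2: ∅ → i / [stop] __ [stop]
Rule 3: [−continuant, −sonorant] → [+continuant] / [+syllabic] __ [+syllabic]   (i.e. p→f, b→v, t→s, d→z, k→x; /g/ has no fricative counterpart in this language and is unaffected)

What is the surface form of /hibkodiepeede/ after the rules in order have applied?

hivaxoziefeeze

Rule 1 (stop-cluster a-epenthesis): /b/ and /k/ form a stop–stop cluster, so [a] is inserted between them. /hibkodiepeede/ → hibakodiepeede.
Rule 2 (stop-cluster i-epenthesis): no segment meets the environment; /hibakodiepeede/ is unchanged.
Rule 3 (intervocalic spirantization): /b/ is a stop between vowels /i/ and /a/, so it spirantizes to the fricative [v]. /k/ is a stop between vowels /a/ and /o/, so it spirantizes to the fricative [x]. /d/ is a stop between vowels /o/ and /i/, so it spirantizes to the fricative [z]. /p/ is a stop between vowels /e/ and /e/, so it spirantizes to the fricative [f]. /d/ is a stop between vowels /e/ and /e/, so it spirantizes to the fricative [z]. /hibakodiepeede/ → hivaxoziefeeze.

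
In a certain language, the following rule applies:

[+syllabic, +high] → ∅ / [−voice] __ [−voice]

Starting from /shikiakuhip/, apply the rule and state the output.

/i/ is a high vowel flanked by voiceless consonants /h/ and /k/, so it deletes.
/u/ is a high vowel flanked by voiceless consonants /k/ and /h/, so it deletes.
/i/ is a high vowel flanked by voiceless consonants /h/ and /p/, so it deletes.
The other instance of /i/ does not occur in the required environment and remains unchanged.
Surface form: [shkiakhp].

shkiakhp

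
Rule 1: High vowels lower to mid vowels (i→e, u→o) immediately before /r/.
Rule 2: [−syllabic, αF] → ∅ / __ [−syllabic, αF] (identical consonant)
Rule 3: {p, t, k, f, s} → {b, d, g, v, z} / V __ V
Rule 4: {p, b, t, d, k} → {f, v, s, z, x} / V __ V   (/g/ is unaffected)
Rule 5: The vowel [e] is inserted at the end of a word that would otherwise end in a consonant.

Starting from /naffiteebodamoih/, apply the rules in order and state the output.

Rule 1 (pre-rhotic lowering): no segment meets the environment; /naffiteebodamoih/ is unchanged.
Rule 2 (degemination): /ff/ is a geminate; the first /f/ deletes. /naffiteebodamoih/ → nafiteebodamoih.
Rule 3 (intervocalic voicing): /f/ is a voiceless obstruent between vowels /a/ and /i/, so it voices to [v]. /t/ is a voiceless obstruent between vowels /i/ and /e/, so it voices to [d]. /nafiteebodamoih/ → navideebodamoih.
Rule 4 (intervocalic spirantization): /d/ is a stop between vowels /i/ and /e/, so it spirantizes to the fricative [z]. /b/ is a stop between vowels /e/ and /o/, so it spirantizes to the fricative [v]. /d/ is a stop between vowels /o/ and /a/, so it spirantizes to the fricative [z]. /navideebodamoih/ → navizeevozamoih.
Rule 5 (final e-epenthesis): the form ends in the consonant /h/, so [e] is inserted word-finally. /navizeevozamoih/ → navizeevozamoihe.

navizeevozamoihe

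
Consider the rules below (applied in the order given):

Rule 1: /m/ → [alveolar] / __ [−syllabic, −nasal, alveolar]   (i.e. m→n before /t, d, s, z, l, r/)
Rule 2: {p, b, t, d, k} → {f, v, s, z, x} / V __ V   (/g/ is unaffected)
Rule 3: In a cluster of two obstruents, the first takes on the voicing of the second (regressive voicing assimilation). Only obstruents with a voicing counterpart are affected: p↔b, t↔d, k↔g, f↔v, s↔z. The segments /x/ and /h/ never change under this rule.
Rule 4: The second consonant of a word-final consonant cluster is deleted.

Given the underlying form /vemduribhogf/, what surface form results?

venduriphok

Rule 1 (nasal place assimilation): /m/ precedes the alveolar consonant /d/, so it assimilates in place to [n]. /vemduribhogf/ → venduribhogf.
Rule 2 (intervocalic spirantization): no segment meets the environment; /venduribhogf/ is unchanged.
Rule 3 (regressive voicing assimilation): /b/ precedes the voiceless obstruent /h/, so it devoices to [p] by assimilation. /g/ precedes the voiceless obstruent /f/, so it devoices to [k] by assimilation. /venduribhogf/ → venduriphokf.
Rule 4 (final cluster simplification): /f/ is the second consonant of a word-final cluster /kf/, so it deletes. /venduriphokf/ → venduriphok.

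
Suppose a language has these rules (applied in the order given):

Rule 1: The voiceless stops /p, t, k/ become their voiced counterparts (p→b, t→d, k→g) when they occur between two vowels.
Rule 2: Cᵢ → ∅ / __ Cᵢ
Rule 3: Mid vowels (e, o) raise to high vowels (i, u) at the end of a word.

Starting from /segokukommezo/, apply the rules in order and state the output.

Rule 1 (intervocalic voicing): /k/ is a voiceless stop between vowels /o/ and /u/, so it voices to [g]. /k/ is a voiceless stop between vowels /u/ and /o/, so it voices to [g]. /segokukommezo/ → segogugommezo.
Rule 2 (degemination): /mm/ is a geminate; the first /m/ deletes. /segogugommezo/ → segogugomezo.
Rule 3 (final vowel raising): /o/ is a mid vowel in word-final position, so it raises to [u]. /segogugomezo/ → segogugomezu.

segogugomezu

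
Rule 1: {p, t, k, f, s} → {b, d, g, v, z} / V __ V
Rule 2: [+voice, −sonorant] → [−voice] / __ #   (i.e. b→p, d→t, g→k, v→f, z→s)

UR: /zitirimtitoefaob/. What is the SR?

zidirimtidoevaop

Rule 1 (intervocalic voicing): /t/ is a voiceless obstruent between vowels /i/ and /i/, so it voices to [d]. /t/ is a voiceless obstruent between vowels /i/ and /o/, so it voices to [d]. /f/ is a voiceless obstruent between vowels /e/ and /a/, so it voices to [v]. /zitirimtitoefaob/ → zidirimtidoevaob.
Rule 2 (final devoicing): /b/ is a voiced obstruent in word-final position, so it devoices to [p]. /zidirimtidoevaob/ → zidirimtidoevaop.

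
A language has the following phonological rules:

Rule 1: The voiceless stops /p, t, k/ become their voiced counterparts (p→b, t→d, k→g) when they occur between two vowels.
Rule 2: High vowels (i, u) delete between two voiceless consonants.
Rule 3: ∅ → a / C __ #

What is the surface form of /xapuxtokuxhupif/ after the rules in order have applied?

Rule 1 (intervocalic voicing): /p/ is a voiceless stop between vowels /a/ and /u/, so it voices to [b]. /k/ is a voiceless stop between vowels /o/ and /u/, so it voices to [g]. /p/ is a voiceless stop between vowels /u/ and /i/, so it voices to [b]. /xapuxtokuxhupif/ → xabuxtoguxhubif.
Rule 2 (high vowel syncope): no segment meets the environment; /xabuxtoguxhubif/ is unchanged.
Rule 3 (final a-epenthesis): the form ends in the consonant /f/, so [a] is inserted word-finally. /xabuxtoguxhubif/ → xabuxtoguxhubifa.

xabuxtoguxhubifa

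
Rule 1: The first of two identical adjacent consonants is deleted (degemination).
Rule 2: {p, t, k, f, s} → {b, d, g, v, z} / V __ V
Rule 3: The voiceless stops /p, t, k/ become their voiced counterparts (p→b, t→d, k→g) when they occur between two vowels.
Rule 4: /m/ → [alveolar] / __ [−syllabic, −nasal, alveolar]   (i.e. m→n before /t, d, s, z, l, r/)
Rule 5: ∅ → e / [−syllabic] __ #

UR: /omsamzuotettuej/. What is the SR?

onsanzuodedueje

Rule 1 (degemination): /tt/ is a geminate; the first /t/ deletes. /omsamzuotettuej/ → omsamzuotetuej.
Rule 2 (intervocalic voicing): /t/ is a voiceless obstruent between vowels /o/ and /e/, so it voices to [d]. /t/ is a voiceless obstruent between vowels /e/ and /u/, so it voices to [d]. /omsamzuotetuej/ → omsamzuodeduej.
Rule 3 (intervocalic voicing): no segment meets the environment; /omsamzuodeduej/ is unchanged.
Rule 4 (nasal place assimilation): /m/ precedes the alveolar consonant /s/, so it assimilates in place to [n]. /m/ precedes the alveolar consonant /z/, so it assimilates in place to [n]. /omsamzuodeduej/ → onsanzuodeduej.
Rule 5 (final e-epenthesis): the form ends in the consonant /j/, so [e] is inserted word-finally. /onsanzuodeduej/ → onsanzuodedueje.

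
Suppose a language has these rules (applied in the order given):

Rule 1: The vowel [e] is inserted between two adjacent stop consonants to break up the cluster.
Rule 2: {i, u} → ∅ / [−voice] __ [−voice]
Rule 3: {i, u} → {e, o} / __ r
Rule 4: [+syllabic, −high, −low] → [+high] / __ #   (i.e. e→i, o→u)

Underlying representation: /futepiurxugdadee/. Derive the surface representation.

ftepiorxugedadei

Rule 1 (stop-cluster e-epenthesis): /g/ and /d/ form a stop–stop cluster, so [e] is inserted between them. /futepiurxugdadee/ → futepiurxugedadee.
Rule 2 (high vowel syncope): /u/ is a high vowel flanked by voiceless consonants /f/ and /t/, so it deletes. /futepiurxugedadee/ → ftepiurxugedadee.
Rule 3 (pre-rhotic lowering): /u/ is a high vowel immediately before /r/, so it lowers to [o]. /ftepiurxugedadee/ → ftepiorxugedadee.
Rule 4 (final vowel raising): /e/ is a mid vowel in word-final position, so it raises to [i]. /ftepiorxugedadee/ → ftepiorxugedadei.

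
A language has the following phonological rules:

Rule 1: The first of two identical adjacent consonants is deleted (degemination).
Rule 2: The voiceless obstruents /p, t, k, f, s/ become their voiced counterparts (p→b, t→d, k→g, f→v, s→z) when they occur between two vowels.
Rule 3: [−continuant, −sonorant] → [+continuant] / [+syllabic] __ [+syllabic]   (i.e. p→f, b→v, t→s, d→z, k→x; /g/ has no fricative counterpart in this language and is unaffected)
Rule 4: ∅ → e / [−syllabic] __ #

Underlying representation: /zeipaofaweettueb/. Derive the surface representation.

zeivaovaweezuebe

Rule 1 (degemination): /tt/ is a geminate; the first /t/ deletes. /zeipaofaweettueb/ → zeipaofaweetueb.
Rule 2 (intervocalic voicing): /p/ is a voiceless obstruent between vowels /i/ and /a/, so it voices to [b]. /f/ is a voiceless obstruent between vowels /o/ and /a/, so it voices to [v]. /t/ is a voiceless obstruent between vowels /e/ and /u/, so it voices to [d]. /zeipaofaweetueb/ → zeibaovaweedueb.
Rule 3 (intervocalic spirantization): /b/ is a stop between vowels /i/ and /a/, so it spirantizes to the fricative [v]. /d/ is a stop between vowels /e/ and /u/, so it spirantizes to the fricative [z]. /zeibaovaweedueb/ → zeivaovaweezueb.
Rule 4 (final e-epenthesis): the form ends in the consonant /b/, so [e] is inserted word-finally. /zeivaovaweezueb/ → zeivaovaweezuebe.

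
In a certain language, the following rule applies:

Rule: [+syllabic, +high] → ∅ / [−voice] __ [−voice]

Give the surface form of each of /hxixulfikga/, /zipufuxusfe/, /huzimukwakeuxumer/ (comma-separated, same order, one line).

hxxulfkga, zipfxsfe, huzimukwakeuxumer

/hxixulfikga/: /i/ is a high vowel flanked by voiceless consonants /x/ and /x/, so it deletes. /i/ is a high vowel flanked by voiceless consonants /f/ and /k/, so it deletes. → [hxxulfkga].
/zipufuxusfe/: /u/ is a high vowel flanked by voiceless consonants /p/ and /f/, so it deletes. /u/ is a high vowel flanked by voiceless consonants /f/ and /x/, so it deletes. /u/ is a high vowel flanked by voiceless consonants /x/ and /s/, so it deletes. → [zipfxsfe].
/huzimukwakeuxumer/: the rule's environment is not met; surfaces unchanged as [huzimukwakeuxumer].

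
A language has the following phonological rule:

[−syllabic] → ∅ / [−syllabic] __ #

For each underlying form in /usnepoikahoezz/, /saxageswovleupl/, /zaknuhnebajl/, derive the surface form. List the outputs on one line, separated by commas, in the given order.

/usnepoikahoezz/: /z/ is the second consonant of a word-final cluster /zz/, so it deletes. → [usnepoikahoez].
/saxageswovleupl/: /l/ is the second consonant of a word-final cluster /pl/, so it deletes. → [saxageswovleup].
/zaknuhnebajl/: /l/ is the second consonant of a word-final cluster /jl/, so it deletes. → [zaknuhnebaj].

usnepoikahoez, saxageswovleup, zaknuhnebaj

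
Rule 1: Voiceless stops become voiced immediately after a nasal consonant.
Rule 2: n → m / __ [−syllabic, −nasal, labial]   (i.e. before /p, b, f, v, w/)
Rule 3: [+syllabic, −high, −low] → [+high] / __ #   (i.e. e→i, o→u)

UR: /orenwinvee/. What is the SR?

Rule 1 (post-nasal voicing): no segment meets the environment; /orenwinvee/ is unchanged.
Rule 2 (nasal place assimilation): /n/ precedes the labial consonant /w/, so it assimilates in place to [m]. /n/ precedes the labial consonant /v/, so it assimilates in place to [m]. /orenwinvee/ → oremwimvee.
Rule 3 (final vowel raising): /e/ is a mid vowel in word-final position, so it raises to [i]. /oremwimvee/ → oremwimvei.

oremwimvei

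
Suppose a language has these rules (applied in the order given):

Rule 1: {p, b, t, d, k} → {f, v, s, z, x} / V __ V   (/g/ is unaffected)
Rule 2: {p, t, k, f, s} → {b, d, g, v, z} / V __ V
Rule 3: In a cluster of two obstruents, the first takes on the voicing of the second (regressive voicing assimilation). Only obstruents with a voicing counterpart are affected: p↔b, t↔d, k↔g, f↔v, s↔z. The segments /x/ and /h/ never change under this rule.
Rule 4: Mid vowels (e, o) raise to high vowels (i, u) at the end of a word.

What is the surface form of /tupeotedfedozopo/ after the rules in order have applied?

Rule 1 (intervocalic spirantization): /p/ is a stop between vowels /u/ and /e/, so it spirantizes to the fricative [f]. /t/ is a stop between vowels /o/ and /e/, so it spirantizes to the fricative [s]. /d/ is a stop between vowels /e/ and /o/, so it spirantizes to the fricative [z]. /p/ is a stop between vowels /o/ and /o/, so it spirantizes to the fricative [f]. /tupeotedfedozopo/ → tufeosedfezozofo.
Rule 2 (intervocalic voicing): /f/ is a voiceless obstruent between vowels /u/ and /e/, so it voices to [v]. /s/ is a voiceless obstruent between vowels /o/ and /e/, so it voices to [z]. /f/ is a voiceless obstruent between vowels /o/ and /o/, so it voices to [v]. /tufeosedfezozofo/ → tuveozedfezozovo.
Rule 3 (regressive voicing assimilation): /d/ precedes the voiceless obstruent /f/, so it devoices to [t] by assimilation. /tuveozedfezozovo/ → tuveozetfezozovo.
Rule 4 (final vowel raising): /o/ is a mid vowel in word-final position, so it raises to [u]. /tuveozetfezozovo/ → tuveozetfezozovu.

tuveozetfezozovu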